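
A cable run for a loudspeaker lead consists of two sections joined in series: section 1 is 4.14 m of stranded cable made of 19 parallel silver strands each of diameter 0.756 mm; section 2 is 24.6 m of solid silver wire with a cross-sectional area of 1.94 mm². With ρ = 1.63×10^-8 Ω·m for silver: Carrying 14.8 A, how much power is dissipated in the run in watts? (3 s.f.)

Section 1: A_strand = π(3.7800e-04)² = 4.489e-07 m²; R₁ = ρL/(N·A_s) = (1.63×10^-8)(4.14)/(19×4.489e-07) = 0.007912 Ω
Section 2: A = 1.94 mm² = 1.940e-06 m²
R₂ = (1.63×10^-8)(24.6)/(1.940e-06) = 0.2067 Ω
R = R₁ + R₂ = 0.2146 Ω
P = I²R = (14.8)² × 0.2146 = 47.0 W

47.0 W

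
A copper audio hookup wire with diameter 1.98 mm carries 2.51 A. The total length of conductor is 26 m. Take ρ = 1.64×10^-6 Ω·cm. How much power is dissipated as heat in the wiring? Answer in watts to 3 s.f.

0.872 W

ρ = 1.64×10^-6 Ω·cm = 1.64×10^-8 Ω·m
A = π(d/2)² = π(9.9000e-04 m)² = 3.079e-06 m²
R = ρL/A = (1.64×10^-8)(26)/(3.079e-06) = 0.1385 Ω
P = I²R = (2.51)² × 0.1385 = 0.872 W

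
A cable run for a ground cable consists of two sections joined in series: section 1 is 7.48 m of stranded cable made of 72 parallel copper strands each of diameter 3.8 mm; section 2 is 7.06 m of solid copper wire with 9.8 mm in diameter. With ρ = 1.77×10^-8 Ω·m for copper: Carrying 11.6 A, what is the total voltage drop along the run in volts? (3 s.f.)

0.0211 V

Section 1: A_strand = π(1.9000e-03)² = 1.134e-05 m²; R₁ = ρL/(N·A_s) = (1.77×10^-8)(7.48)/(72×1.134e-05) = 1.621×10^-4 Ω
Section 2: A = π(d/2)² = π(4.9000e-03 m)² = 7.543e-05 m²
R₂ = (1.77×10^-8)(7.06)/(7.543e-05) = 0.001657 Ω
R = R₁ + R₂ = 0.001819 Ω
V = IR = 11.6 × 0.001819 = 0.0211 V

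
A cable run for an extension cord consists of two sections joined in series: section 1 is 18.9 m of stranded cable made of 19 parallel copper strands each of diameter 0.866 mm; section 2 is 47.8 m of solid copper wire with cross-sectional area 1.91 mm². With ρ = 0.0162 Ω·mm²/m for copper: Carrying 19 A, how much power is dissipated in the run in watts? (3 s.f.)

156 W

ρ = 0.0162 Ω·mm²/m = 1.62×10^-8 Ω·m
Section 1: A_strand = π(4.3300e-04)² = 5.890e-07 m²; R₁ = ρL/(N·A_s) = (1.62×10^-8)(18.9)/(19×5.890e-07) = 0.02736 Ω
Section 2: A = 1.91 mm² = 1.910e-06 m²
R₂ = (1.62×10^-8)(47.8)/(1.910e-06) = 0.4054 Ω
R = R₁ + R₂ = 0.4328 Ω
P = I²R = (19)² × 0.4328 = 156 W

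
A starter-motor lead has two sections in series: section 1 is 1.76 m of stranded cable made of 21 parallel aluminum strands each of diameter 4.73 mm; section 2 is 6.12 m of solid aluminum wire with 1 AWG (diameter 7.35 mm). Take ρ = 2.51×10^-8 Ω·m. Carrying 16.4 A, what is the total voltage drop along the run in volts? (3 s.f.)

Section 1: A_strand = π(2.3650e-03)² = 1.757e-05 m²; R₁ = ρL/(N·A_s) = (2.51×10^-8)(1.76)/(21×1.757e-05) = 1.197×10^-4 Ω
Section 2: A = π(7.35/2 mm)² = π(3.6750e-03 m)² = 4.243e-05 m²
R₂ = (2.51×10^-8)(6.12)/(4.243e-05) = 0.00362 Ω
R = R₁ + R₂ = 0.00374 Ω
V = IR = 16.4 × 0.00374 = 0.0613 V

0.0613 V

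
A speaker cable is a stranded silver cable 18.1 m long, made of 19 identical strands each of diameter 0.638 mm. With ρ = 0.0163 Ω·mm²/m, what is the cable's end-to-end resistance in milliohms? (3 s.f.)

ρ = 0.0163 Ω·mm²/m = 1.63×10^-8 Ω·m
A_strand = π(3.1900e-04 m)² = 3.197e-07 m²
R_strand = ρL/A = (1.63×10^-8)(18.1)/(3.197e-07) = 0.9229 Ω
R_total = R_strand/N = 0.9229/19 = 48.6 mΩ

48.6 mΩ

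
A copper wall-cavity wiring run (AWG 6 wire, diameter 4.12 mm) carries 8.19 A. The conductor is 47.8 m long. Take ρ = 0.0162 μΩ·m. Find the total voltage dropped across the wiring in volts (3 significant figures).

0.476 V

ρ = 0.0162 μΩ·m = 1.62×10^-8 Ω·m
A = π(4.12/2 mm)² = π(2.0600e-03 m)² = 1.333e-05 m²
R = ρL/A = (1.62×10^-8)(47.8)/(1.333e-05) = 0.05808 Ω
V = IR = 8.19 × 0.05808 = 0.476 V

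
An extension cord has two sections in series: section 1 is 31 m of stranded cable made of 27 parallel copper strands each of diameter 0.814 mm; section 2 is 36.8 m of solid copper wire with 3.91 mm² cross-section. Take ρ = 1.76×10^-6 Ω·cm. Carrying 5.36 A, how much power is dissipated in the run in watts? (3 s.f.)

5.87 W

ρ = 1.76×10^-6 Ω·cm = 1.76×10^-8 Ω·m
Section 1: A_strand = π(4.0700e-04)² = 5.204e-07 m²; R₁ = ρL/(N·A_s) = (1.76×10^-8)(31)/(27×5.204e-07) = 0.03883 Ω
Section 2: A = 3.91 mm² = 3.910e-06 m²
R₂ = (1.76×10^-8)(36.8)/(3.910e-06) = 0.1656 Ω
R = R₁ + R₂ = 0.2045 Ω
P = I²R = (5.36)² × 0.2045 = 5.87 W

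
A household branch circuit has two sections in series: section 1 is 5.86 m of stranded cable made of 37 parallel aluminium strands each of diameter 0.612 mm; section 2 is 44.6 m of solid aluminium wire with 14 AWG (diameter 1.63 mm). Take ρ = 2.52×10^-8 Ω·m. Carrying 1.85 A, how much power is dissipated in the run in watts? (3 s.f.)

1.89 W

Section 1: A_strand = π(3.0600e-04)² = 2.942e-07 m²; R₁ = ρL/(N·A_s) = (2.52×10^-8)(5.86)/(37×2.942e-07) = 0.01357 Ω
Section 2: A = π(1.63/2 mm)² = π(8.1500e-04 m)² = 2.087e-06 m²
R₂ = (2.52×10^-8)(44.6)/(2.087e-06) = 0.5386 Ω
R = R₁ + R₂ = 0.5522 Ω
P = I²R = (1.85)² × 0.5522 = 1.89 W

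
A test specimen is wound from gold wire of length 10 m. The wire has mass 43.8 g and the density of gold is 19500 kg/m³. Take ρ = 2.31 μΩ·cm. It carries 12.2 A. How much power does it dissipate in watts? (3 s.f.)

153 W

ρ = 2.31 μΩ·cm = 2.31×10^-8 Ω·m
A = m/(density·L) = 0.0438/(19500×10) = 2.2462e-07 m²
R = ρL/A = (2.31×10^-8)(10)/(2.2462e-07) = 1.028 Ω
P = I²R = (12.2)² × 1.028 = 153 W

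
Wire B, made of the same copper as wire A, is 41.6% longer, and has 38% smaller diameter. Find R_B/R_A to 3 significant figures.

R ∝ L/d², so R_B/R_A = (1 + 41.6/100) × (1 − 38/100)⁻²
= 1.416 × 2.602 = 3.68

3.68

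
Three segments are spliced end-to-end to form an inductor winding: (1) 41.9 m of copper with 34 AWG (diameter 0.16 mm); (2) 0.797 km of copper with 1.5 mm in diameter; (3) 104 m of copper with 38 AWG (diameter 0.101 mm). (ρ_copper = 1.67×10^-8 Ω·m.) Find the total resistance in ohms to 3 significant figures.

Seg 1: A = π(0.16/2 mm)² = π(8.0000e-05 m)² = 2.011e-08 m²
R_1 = (1.67×10^-8)(41.9)/(2.011e-08) = 34.8 Ω
Seg 2: A = π(d/2)² = π(7.5000e-04 m)² = 1.767e-06 m²
R_2 = (1.67×10^-8)(797)/(1.767e-06) = 7.532 Ω
Seg 3: A = π(0.101/2 mm)² = π(5.0500e-05 m)² = 8.012e-09 m²
R_3 = (1.67×10^-8)(104)/(8.012e-09) = 216.8 Ω
R_total = R_1 + R_2 + R_3 = 259 Ω

259 Ω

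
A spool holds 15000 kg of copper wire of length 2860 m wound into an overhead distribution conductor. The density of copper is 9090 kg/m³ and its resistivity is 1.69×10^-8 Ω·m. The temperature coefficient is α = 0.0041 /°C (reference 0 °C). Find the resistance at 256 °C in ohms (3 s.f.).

A = m/(density·L) = 15000/(9090×2860) = 5.7698e-04 m²
R = ρL/A = (1.69×10^-8)(2860)/(5.7698e-04) = 0.08377 Ω
R(256 °C) = 0.08377 × (1 + 0.0041×256) = 0.172 Ω

0.172 Ω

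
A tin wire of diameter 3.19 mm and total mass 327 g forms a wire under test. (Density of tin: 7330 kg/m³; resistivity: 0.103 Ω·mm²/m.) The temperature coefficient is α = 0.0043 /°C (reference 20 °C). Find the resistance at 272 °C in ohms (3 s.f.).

0.150 Ω

ρ = 0.103 Ω·mm²/m = 1.03×10^-7 Ω·m
A = π(d/2)² = π(1.5950e-03 m)² = 7.9923e-06 m²
L = m/(density·A) = 0.327/(7330×7.9923e-06) = 5.582 m
R = ρL/A = (1.03×10^-7)(5.582)/(7.9923e-06) = 0.07193 Ω
R(272 °C) = 0.07193 × (1 + 0.0043×252) = 0.150 Ω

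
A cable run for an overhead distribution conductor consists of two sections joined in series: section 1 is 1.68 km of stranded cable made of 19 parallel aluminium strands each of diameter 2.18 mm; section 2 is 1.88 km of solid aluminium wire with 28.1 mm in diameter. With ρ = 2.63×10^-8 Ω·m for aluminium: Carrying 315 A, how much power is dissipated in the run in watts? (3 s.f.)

69700 W

Section 1: A_strand = π(1.0900e-03)² = 3.733e-06 m²; R₁ = ρL/(N·A_s) = (2.63×10^-8)(1680)/(19×3.733e-06) = 0.623 Ω
Section 2: A = π(d/2)² = π(1.4050e-02 m)² = 6.202e-04 m²
R₂ = (2.63×10^-8)(1880)/(6.202e-04) = 0.07973 Ω
R = R₁ + R₂ = 0.7028 Ω
P = I²R = (315)² × 0.7028 = 69700 W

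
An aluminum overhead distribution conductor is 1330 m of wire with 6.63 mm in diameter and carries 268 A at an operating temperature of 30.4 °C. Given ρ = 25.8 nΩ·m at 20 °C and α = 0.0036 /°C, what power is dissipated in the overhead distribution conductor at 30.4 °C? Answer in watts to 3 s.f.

74100 W

ρ = 25.8 nΩ·m = 2.58×10^-8 Ω·m
A = π(d/2)² = π(3.3150e-03 m)² = 3.452e-05 m²
R₍20₎ = ρL/A = (2.58×10^-8)(1330)/(3.452e-05) = 0.9939 Ω
R₍30.4₎ = R₍20₎(1 + αΔT) = 0.9939 × (1 + 0.0036×10.4) = 1.031 Ω
P = I²R = (268)² × 1.031 = 74100 W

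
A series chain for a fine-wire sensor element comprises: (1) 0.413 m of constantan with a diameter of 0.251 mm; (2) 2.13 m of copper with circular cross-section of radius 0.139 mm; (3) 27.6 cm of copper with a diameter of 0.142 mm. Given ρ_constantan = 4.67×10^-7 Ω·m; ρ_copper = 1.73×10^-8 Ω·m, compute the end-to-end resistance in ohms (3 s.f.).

4.81 Ω

Seg 1: A = π(d/2)² = π(1.2550e-04 m)² = 4.948e-08 m²
R_1 = (4.67×10^-7)(0.413)/(4.948e-08) = 3.898 Ω
Seg 2: A = πr² = π(1.3900e-04 m)² = 6.070e-08 m²
R_2 = (1.73×10^-8)(2.13)/(6.070e-08) = 0.6071 Ω
Seg 3: A = π(d/2)² = π(7.1000e-05 m)² = 1.584e-08 m²
R_3 = (1.73×10^-8)(0.276)/(1.584e-08) = 0.3015 Ω
R_total = R_1 + R_2 + R_3 = 4.81 Ω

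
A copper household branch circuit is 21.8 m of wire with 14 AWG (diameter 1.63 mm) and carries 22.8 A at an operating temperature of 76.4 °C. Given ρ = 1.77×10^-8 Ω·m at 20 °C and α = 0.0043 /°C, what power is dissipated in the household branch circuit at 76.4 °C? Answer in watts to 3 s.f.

119 W

A = π(1.63/2 mm)² = π(8.1500e-04 m)² = 2.087e-06 m²
R₍20₎ = ρL/A = (1.77×10^-8)(21.8)/(2.087e-06) = 0.1849 Ω
R₍76.4₎ = R₍20₎(1 + αΔT) = 0.1849 × (1 + 0.0043×56.4) = 0.2298 Ω
P = I²R = (22.8)² × 0.2298 = 119 W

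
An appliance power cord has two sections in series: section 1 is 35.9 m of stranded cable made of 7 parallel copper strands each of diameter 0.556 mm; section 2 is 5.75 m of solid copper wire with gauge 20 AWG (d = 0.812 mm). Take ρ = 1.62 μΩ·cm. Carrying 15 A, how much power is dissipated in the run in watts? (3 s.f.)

ρ = 1.62 μΩ·cm = 1.62×10^-8 Ω·m
Section 1: A_strand = π(2.7800e-04)² = 2.428e-07 m²; R₁ = ρL/(N·A_s) = (1.62×10^-8)(35.9)/(7×2.428e-07) = 0.3422 Ω
Section 2: A = π(0.812/2 mm)² = π(4.0600e-04 m)² = 5.178e-07 m²
R₂ = (1.62×10^-8)(5.75)/(5.178e-07) = 0.1799 Ω
R = R₁ + R₂ = 0.5221 Ω
P = I²R = (15)² × 0.5221 = 117 W

117 W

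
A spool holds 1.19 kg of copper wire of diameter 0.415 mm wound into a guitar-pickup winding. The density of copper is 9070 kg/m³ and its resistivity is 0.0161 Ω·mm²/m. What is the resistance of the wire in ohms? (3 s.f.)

115 Ω

ρ = 0.0161 Ω·mm²/m = 1.61×10^-8 Ω·m
A = π(d/2)² = π(2.0750e-04 m)² = 1.3527e-07 m²
L = m/(density·A) = 1.19/(9070×1.3527e-07) = 970 m
R = ρL/A = (1.61×10^-8)(970)/(1.3527e-07) = 115 Ω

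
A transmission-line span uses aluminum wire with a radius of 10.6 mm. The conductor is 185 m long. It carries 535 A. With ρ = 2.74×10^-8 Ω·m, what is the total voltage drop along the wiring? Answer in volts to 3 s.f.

A = πr² = π(1.0600e-02 m)² = 3.530e-04 m²
R = ρL/A = (2.74×10^-8)(185)/(3.530e-04) = 0.01436 Ω
V = IR = 535 × 0.01436 = 7.68 V

7.68 V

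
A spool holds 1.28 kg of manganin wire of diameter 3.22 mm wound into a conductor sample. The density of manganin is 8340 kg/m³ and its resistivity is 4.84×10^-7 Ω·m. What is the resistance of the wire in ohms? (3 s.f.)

A = π(d/2)² = π(1.6100e-03 m)² = 8.1433e-06 m²
L = m/(density·A) = 1.28/(8340×8.1433e-06) = 18.85 m
R = ρL/A = (4.84×10^-7)(18.85)/(8.1433e-06) = 1.12 Ω

1.12 Ω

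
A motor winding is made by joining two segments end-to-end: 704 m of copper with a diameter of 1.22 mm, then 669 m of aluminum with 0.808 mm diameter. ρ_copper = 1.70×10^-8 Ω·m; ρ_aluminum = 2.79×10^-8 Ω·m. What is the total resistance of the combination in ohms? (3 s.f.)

46.6 Ω

Segment 1: A = π(d/2)² = π(6.1000e-04 m)² = 1.169e-06 m²
R₁ = ρL/A = (1.70×10^-8)(704)/(1.169e-06) = 10.24 Ω
Segment 2: A = π(d/2)² = π(4.0400e-04 m)² = 5.128e-07 m²
R₂ = (2.79×10^-8)(669)/(5.128e-07) = 36.4 Ω
R = R₁ + R₂ = 46.6 Ω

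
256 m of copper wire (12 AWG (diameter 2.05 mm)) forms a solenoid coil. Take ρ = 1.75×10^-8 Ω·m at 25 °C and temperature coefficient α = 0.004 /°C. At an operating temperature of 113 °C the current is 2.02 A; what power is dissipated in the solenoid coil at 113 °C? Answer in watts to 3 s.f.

A = π(2.05/2 mm)² = π(1.0250e-03 m)² = 3.301e-06 m²
R₍25₎ = ρL/A = (1.75×10^-8)(256)/(3.301e-06) = 1.357 Ω
R₍113₎ = R₍25₎(1 + αΔT) = 1.357 × (1 + 0.004×88) = 1.835 Ω
P = I²R = (2.02)² × 1.835 = 7.49 W

7.49 W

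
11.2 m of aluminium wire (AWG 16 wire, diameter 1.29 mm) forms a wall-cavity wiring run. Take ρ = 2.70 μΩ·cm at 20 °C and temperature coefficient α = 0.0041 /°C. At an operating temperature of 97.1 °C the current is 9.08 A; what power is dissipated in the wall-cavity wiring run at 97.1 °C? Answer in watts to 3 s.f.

ρ = 2.70 μΩ·cm = 2.70×10^-8 Ω·m
A = π(1.29/2 mm)² = π(6.4500e-04 m)² = 1.307e-06 m²
R₍20₎ = ρL/A = (2.70×10^-8)(11.2)/(1.307e-06) = 0.2314 Ω
R₍97.1₎ = R₍20₎(1 + αΔT) = 0.2314 × (1 + 0.0041×77.1) = 0.3045 Ω
P = I²R = (9.08)² × 0.3045 = 25.1 W

25.1 W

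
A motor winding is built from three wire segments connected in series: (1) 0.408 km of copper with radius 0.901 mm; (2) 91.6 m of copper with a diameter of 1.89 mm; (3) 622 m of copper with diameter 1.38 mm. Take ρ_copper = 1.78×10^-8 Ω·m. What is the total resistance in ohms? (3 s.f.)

10.8 Ω

Seg 1: A = πr² = π(9.0100e-04 m)² = 2.550e-06 m²
R_1 = (1.78×10^-8)(408)/(2.550e-06) = 2.848 Ω
Seg 2: A = π(d/2)² = π(9.4500e-04 m)² = 2.806e-06 m²
R_2 = (1.78×10^-8)(91.6)/(2.806e-06) = 0.5812 Ω
Seg 3: A = π(d/2)² = π(6.9000e-04 m)² = 1.496e-06 m²
R_3 = (1.78×10^-8)(622)/(1.496e-06) = 7.402 Ω
R_total = R_1 + R_2 + R_3 = 10.8 Ω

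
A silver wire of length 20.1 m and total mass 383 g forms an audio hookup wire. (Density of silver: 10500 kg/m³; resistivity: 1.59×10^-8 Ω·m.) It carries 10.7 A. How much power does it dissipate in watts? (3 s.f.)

20.2 W

A = m/(density·L) = 0.383/(10500×20.1) = 1.8147e-06 m²
R = ρL/A = (1.59×10^-8)(20.1)/(1.8147e-06) = 0.1761 Ω
P = I²R = (10.7)² × 0.1761 = 20.2 W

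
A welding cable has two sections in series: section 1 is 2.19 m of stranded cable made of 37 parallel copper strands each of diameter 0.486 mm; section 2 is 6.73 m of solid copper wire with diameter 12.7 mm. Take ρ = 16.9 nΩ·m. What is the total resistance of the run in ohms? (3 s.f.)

ρ = 16.9 nΩ·m = 1.69×10^-8 Ω·m
Section 1: A_strand = π(2.4300e-04)² = 1.855e-07 m²; R₁ = ρL/(N·A_s) = (1.69×10^-8)(2.19)/(37×1.855e-07) = 0.005392 Ω
Section 2: A = π(d/2)² = π(6.3500e-03 m)² = 1.267e-04 m²
R₂ = (1.69×10^-8)(6.73)/(1.267e-04) = 8.979×10^-4 Ω
R = R₁ + R₂ = 0.00629 Ω

0.00629 Ω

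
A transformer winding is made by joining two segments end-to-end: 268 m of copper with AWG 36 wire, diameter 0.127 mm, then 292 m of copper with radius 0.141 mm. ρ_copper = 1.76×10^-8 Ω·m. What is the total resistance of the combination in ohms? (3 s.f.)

455 Ω

Segment 1: A = π(0.127/2 mm)² = π(6.3500e-05 m)² = 1.267e-08 m²
R₁ = ρL/A = (1.76×10^-8)(268)/(1.267e-08) = 372.3 Ω
Segment 2: A = πr² = π(1.4100e-04 m)² = 6.246e-08 m²
R₂ = (1.76×10^-8)(292)/(6.246e-08) = 82.28 Ω
R = R₁ + R₂ = 455 Ω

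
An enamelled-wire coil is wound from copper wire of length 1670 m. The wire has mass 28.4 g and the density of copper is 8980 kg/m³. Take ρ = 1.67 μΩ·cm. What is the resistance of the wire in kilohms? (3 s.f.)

14.7 kΩ

ρ = 1.67 μΩ·cm = 1.67×10^-8 Ω·m
A = m/(density·L) = 0.0284/(8980×1670) = 1.8938e-09 m²
R = ρL/A = (1.67×10^-8)(1670)/(1.8938e-09) = 14.7 kΩ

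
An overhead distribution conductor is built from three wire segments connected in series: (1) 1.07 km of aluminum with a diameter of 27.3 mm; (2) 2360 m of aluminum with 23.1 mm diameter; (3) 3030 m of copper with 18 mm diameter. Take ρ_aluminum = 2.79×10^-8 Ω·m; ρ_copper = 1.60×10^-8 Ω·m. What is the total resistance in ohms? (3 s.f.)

0.399 Ω

Seg 1: A = π(d/2)² = π(1.3650e-02 m)² = 5.853e-04 m²
R_1 = (2.79×10^-8)(1070)/(5.853e-04) = 0.051 Ω
Seg 2: A = π(d/2)² = π(1.1550e-02 m)² = 4.191e-04 m²
R_2 = (2.79×10^-8)(2360)/(4.191e-04) = 0.1571 Ω
Seg 3: A = π(d/2)² = π(9.0000e-03 m)² = 2.545e-04 m²
R_3 = (1.60×10^-8)(3030)/(2.545e-04) = 0.1905 Ω
R_total = R_1 + R_2 + R_3 = 0.399 Ω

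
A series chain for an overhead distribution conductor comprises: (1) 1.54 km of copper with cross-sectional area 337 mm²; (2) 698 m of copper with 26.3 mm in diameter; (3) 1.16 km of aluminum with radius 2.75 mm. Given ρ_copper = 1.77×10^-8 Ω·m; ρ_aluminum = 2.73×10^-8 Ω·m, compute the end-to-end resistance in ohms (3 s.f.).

1.44 Ω

Seg 1: A = 337 mm² = 3.370e-04 m²
R_1 = (1.77×10^-8)(1540)/(3.370e-04) = 0.08088 Ω
Seg 2: A = π(d/2)² = π(1.3150e-02 m)² = 5.433e-04 m²
R_2 = (1.77×10^-8)(698)/(5.433e-04) = 0.02274 Ω
Seg 3: A = πr² = π(2.7500e-03 m)² = 2.376e-05 m²
R_3 = (2.73×10^-8)(1160)/(2.376e-05) = 1.333 Ω
R_total = R_1 + R_2 + R_3 = 1.44 Ω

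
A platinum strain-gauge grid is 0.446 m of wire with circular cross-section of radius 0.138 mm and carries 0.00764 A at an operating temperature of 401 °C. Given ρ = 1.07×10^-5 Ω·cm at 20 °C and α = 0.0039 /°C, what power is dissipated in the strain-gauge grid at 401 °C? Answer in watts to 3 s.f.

ρ = 1.07×10^-5 Ω·cm = 1.07×10^-7 Ω·m
A = πr² = π(1.3800e-04 m)² = 5.983e-08 m²
R₍20₎ = ρL/A = (1.07×10^-7)(0.446)/(5.983e-08) = 0.7976 Ω
R₍401₎ = R₍20₎(1 + αΔT) = 0.7976 × (1 + 0.0039×381) = 1.983 Ω
P = I²R = (0.00764)² × 1.983 = 1.16×10^-4 W

1.16×10^-4 W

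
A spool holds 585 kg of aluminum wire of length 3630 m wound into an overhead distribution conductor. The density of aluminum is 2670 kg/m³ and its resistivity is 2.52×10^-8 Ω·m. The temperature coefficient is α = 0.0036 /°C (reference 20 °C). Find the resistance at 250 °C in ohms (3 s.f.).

A = m/(density·L) = 585/(2670×3630) = 6.0358e-05 m²
R = ρL/A = (2.52×10^-8)(3630)/(6.0358e-05) = 1.516 Ω
R(250 °C) = 1.516 × (1 + 0.0036×230) = 2.77 Ω

2.77 Ω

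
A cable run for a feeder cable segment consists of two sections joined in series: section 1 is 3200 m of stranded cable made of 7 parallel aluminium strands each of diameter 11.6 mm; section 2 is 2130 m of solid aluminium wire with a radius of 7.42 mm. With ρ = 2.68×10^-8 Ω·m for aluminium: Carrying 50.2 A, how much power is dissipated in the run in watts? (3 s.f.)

Section 1: A_strand = π(5.8000e-03)² = 1.057e-04 m²; R₁ = ρL/(N·A_s) = (2.68×10^-8)(3200)/(7×1.057e-04) = 0.1159 Ω
Section 2: A = πr² = π(7.4200e-03 m)² = 1.730e-04 m²
R₂ = (2.68×10^-8)(2130)/(1.730e-04) = 0.33 Ω
R = R₁ + R₂ = 0.446 Ω
P = I²R = (50.2)² × 0.446 = 1120 W

1120 W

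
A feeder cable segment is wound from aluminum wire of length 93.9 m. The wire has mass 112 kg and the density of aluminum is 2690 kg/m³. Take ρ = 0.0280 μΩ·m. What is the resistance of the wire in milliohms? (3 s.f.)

5.93 mΩ

ρ = 0.0280 μΩ·m = 2.80×10^-8 Ω·m
A = m/(density·L) = 112/(2690×93.9) = 4.4340e-04 m²
R = ρL/A = (2.80×10^-8)(93.9)/(4.4340e-04) = 5.93 mΩ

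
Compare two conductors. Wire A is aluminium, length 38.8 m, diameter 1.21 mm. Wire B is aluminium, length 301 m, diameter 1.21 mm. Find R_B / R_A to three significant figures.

R ∝ ρL/d², so R_B/R_A = (L_B/L_A)
= (301/38.8) = 7.76

7.76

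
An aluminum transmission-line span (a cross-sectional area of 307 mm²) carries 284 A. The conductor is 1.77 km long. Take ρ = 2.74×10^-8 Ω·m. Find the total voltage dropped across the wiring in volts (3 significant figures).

A = 307 mm² = 3.070e-04 m²
R = ρL/A = (2.74×10^-8)(1770)/(3.070e-04) = 0.158 Ω
V = IR = 284 × 0.158 = 44.9 V

44.9 V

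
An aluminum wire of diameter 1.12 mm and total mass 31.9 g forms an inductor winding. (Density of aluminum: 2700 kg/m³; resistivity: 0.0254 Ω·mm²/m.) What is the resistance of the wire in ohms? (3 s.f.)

0.309 Ω

ρ = 0.0254 Ω·mm²/m = 2.54×10^-8 Ω·m
A = π(d/2)² = π(5.6000e-04 m)² = 9.8520e-07 m²
L = m/(density·A) = 0.0319/(2700×9.8520e-07) = 11.99 m
R = ρL/A = (2.54×10^-8)(11.99)/(9.8520e-07) = 0.309 Ω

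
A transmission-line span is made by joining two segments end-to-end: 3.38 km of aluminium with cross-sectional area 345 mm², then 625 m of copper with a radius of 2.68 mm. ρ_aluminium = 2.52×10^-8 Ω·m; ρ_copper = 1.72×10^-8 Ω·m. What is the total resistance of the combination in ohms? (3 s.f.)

0.723 Ω

Segment 1: A = 345 mm² = 3.450e-04 m²
R₁ = ρL/A = (2.52×10^-8)(3380)/(3.450e-04) = 0.2469 Ω
Segment 2: A = πr² = π(2.6800e-03 m)² = 2.256e-05 m²
R₂ = (1.72×10^-8)(625)/(2.256e-05) = 0.4764 Ω
R = R₁ + R₂ = 0.723 Ω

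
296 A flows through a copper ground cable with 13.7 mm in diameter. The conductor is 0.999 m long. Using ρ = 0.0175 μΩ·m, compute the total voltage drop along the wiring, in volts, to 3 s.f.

ρ = 0.0175 μΩ·m = 1.75×10^-8 Ω·m
A = π(d/2)² = π(6.8500e-03 m)² = 1.474e-04 m²
R = ρL/A = (1.75×10^-8)(0.999)/(1.474e-04) = 1.186×10^-4 Ω
V = IR = 296 × 1.186×10^-4 = 0.0351 V

0.0351 V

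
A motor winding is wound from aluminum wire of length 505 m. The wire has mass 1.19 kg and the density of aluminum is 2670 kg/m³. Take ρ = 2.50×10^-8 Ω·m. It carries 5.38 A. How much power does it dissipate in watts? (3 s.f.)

414 W

A = m/(density·L) = 1.19/(2670×505) = 8.8256e-07 m²
R = ρL/A = (2.50×10^-8)(505)/(8.8256e-07) = 14.3 Ω
P = I²R = (5.38)² × 14.3 = 414 W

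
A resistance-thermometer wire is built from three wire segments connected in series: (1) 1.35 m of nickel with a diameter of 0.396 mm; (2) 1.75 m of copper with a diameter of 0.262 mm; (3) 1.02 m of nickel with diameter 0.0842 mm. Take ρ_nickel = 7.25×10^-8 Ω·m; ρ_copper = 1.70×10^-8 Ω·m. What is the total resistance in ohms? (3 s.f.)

14.6 Ω

Seg 1: A = π(d/2)² = π(1.9800e-04 m)² = 1.232e-07 m²
R_1 = (7.25×10^-8)(1.35)/(1.232e-07) = 0.7947 Ω
Seg 2: A = π(d/2)² = π(1.3100e-04 m)² = 5.391e-08 m²
R_2 = (1.70×10^-8)(1.75)/(5.391e-08) = 0.5518 Ω
Seg 3: A = π(d/2)² = π(4.2100e-05 m)² = 5.568e-09 m²
R_3 = (7.25×10^-8)(1.02)/(5.568e-09) = 13.28 Ω
R_total = R_1 + R_2 + R_3 = 14.6 Ω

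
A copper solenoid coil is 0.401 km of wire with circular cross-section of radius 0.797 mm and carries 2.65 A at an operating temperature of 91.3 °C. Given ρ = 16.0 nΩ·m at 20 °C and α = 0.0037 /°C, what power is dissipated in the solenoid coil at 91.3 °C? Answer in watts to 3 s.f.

28.5 W

ρ = 16.0 nΩ·m = 1.60×10^-8 Ω·m
A = πr² = π(7.9700e-04 m)² = 1.996e-06 m²
R₍20₎ = ρL/A = (1.60×10^-8)(401)/(1.996e-06) = 3.215 Ω
R₍91.3₎ = R₍20₎(1 + αΔT) = 3.215 × (1 + 0.0037×71.3) = 4.063 Ω
P = I²R = (2.65)² × 4.063 = 28.5 W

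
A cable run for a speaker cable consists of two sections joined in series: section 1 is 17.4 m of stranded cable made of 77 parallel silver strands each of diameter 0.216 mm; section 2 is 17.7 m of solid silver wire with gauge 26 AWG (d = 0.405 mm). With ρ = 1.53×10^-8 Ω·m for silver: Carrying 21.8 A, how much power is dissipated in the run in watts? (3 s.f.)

Section 1: A_strand = π(1.0800e-04)² = 3.664e-08 m²; R₁ = ρL/(N·A_s) = (1.53×10^-8)(17.4)/(77×3.664e-08) = 0.09435 Ω
Section 2: A = π(0.405/2 mm)² = π(2.0250e-04 m)² = 1.288e-07 m²
R₂ = (1.53×10^-8)(17.7)/(1.288e-07) = 2.102 Ω
R = R₁ + R₂ = 2.197 Ω
P = I²R = (21.8)² × 2.197 = 1040 W

1040 W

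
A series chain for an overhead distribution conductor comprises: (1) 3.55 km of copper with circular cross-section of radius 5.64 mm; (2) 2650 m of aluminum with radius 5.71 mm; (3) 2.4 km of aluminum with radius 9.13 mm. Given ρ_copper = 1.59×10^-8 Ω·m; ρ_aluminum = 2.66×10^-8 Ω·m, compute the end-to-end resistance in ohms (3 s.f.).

1.50 Ω

Seg 1: A = πr² = π(5.6400e-03 m)² = 9.993e-05 m²
R_1 = (1.59×10^-8)(3550)/(9.993e-05) = 0.5648 Ω
Seg 2: A = πr² = π(5.7100e-03 m)² = 1.024e-04 m²
R_2 = (2.66×10^-8)(2650)/(1.024e-04) = 0.6882 Ω
Seg 3: A = πr² = π(9.1300e-03 m)² = 2.619e-04 m²
R_3 = (2.66×10^-8)(2400)/(2.619e-04) = 0.2438 Ω
R_total = R_1 + R_2 + R_3 = 1.50 Ω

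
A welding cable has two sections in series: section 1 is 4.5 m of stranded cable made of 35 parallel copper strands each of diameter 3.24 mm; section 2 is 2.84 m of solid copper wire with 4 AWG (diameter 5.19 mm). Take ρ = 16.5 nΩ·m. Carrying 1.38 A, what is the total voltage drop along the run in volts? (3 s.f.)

ρ = 16.5 nΩ·m = 1.65×10^-8 Ω·m
Section 1: A_strand = π(1.6200e-03)² = 8.245e-06 m²; R₁ = ρL/(N·A_s) = (1.65×10^-8)(4.5)/(35×8.245e-06) = 2.573×10^-4 Ω
Section 2: A = π(5.19/2 mm)² = π(2.5950e-03 m)² = 2.116e-05 m²
R₂ = (1.65×10^-8)(2.84)/(2.116e-05) = 0.002215 Ω
R = R₁ + R₂ = 0.002472 Ω
V = IR = 1.38 × 0.002472 = 0.00341 V

0.00341 V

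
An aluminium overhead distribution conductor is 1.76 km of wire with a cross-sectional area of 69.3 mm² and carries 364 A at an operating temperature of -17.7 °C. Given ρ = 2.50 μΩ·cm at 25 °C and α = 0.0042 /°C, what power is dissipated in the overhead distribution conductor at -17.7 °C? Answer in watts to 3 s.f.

69000 W

ρ = 2.50 μΩ·cm = 2.50×10^-8 Ω·m
A = 69.3 mm² = 6.930e-05 m²
R₍25₎ = ρL/A = (2.50×10^-8)(1760)/(6.930e-05) = 0.6349 Ω
R₍-17.7₎ = R₍25₎(1 + αΔT) = 0.6349 × (1 + 0.0042×-42.7) = 0.5211 Ω
P = I²R = (364)² × 0.5211 = 69000 W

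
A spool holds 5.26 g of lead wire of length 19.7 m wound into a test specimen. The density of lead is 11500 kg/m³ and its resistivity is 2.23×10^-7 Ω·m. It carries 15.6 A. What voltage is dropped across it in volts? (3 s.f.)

A = m/(density·L) = 0.00526/(11500×19.7) = 2.3218e-08 m²
R = ρL/A = (2.23×10^-7)(19.7)/(2.3218e-08) = 189.2 Ω
V = IR = 15.6 × 189.2 = 2950 V

2950 V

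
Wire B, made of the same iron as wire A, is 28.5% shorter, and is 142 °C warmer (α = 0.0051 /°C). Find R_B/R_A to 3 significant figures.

1.23

R ∝ ρL/d² with ρ ∝ (1+αΔT), so R_B/R_A = (1 − 28.5/100) × (1 + 0.0051×142)
= 0.715 × 1.724 = 1.23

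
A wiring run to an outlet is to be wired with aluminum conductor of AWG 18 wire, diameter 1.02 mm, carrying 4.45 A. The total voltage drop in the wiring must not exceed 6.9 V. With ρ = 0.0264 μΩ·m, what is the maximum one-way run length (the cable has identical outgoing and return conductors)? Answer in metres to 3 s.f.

ρ = 0.0264 μΩ·m = 2.64×10^-8 Ω·m
A = π(1.02/2 mm)² = π(5.1000e-04 m)² = 8.171e-07 m²
L_max = V_max·A/(2·ρI) = (6.9)(8.171e-07)/(2×2.64×10^-8×4.45) = 24.0 m

24.0 m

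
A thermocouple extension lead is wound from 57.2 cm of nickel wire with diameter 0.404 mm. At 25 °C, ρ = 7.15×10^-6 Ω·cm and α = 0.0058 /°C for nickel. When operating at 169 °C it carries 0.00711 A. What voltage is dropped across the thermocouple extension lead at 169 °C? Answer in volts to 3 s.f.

ρ = 7.15×10^-6 Ω·cm = 7.15×10^-8 Ω·m
A = π(d/2)² = π(2.0200e-04 m)² = 1.282e-07 m²
R₍25₎ = ρL/A = (7.15×10^-8)(0.572)/(1.282e-07) = 0.319 Ω
R₍169₎ = R₍25₎(1 + αΔT) = 0.319 × (1 + 0.0058×144) = 0.5855 Ω
V = IR = 0.00711 × 0.5855 = 0.00416 V

0.00416 V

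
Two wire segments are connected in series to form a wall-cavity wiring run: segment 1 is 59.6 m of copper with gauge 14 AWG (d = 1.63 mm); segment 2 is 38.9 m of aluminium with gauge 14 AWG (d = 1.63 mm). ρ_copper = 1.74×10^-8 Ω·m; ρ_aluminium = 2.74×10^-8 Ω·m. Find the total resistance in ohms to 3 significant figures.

Segment 1: A = π(1.63/2 mm)² = π(8.1500e-04 m)² = 2.087e-06 m²
R₁ = ρL/A = (1.74×10^-8)(59.6)/(2.087e-06) = 0.497 Ω
R₂ = (2.74×10^-8)(38.9)/(2.087e-06) = 0.5108 Ω
R = R₁ + R₂ = 1.01 Ω

1.01 Ω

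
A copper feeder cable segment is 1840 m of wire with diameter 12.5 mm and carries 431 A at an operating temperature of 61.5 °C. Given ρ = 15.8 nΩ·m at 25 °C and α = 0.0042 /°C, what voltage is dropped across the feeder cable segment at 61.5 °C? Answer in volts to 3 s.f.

ρ = 15.8 nΩ·m = 1.58×10^-8 Ω·m
A = π(d/2)² = π(6.2500e-03 m)² = 1.227e-04 m²
R₍25₎ = ρL/A = (1.58×10^-8)(1840)/(1.227e-04) = 0.2369 Ω
R₍61.5₎ = R₍25₎(1 + αΔT) = 0.2369 × (1 + 0.0042×36.5) = 0.2732 Ω
V = IR = 431 × 0.2732 = 118 V

118 V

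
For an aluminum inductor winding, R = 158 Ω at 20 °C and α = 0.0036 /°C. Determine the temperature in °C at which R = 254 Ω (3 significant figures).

R = R₀(1 + α(T − T₀)) ⇒ T = T₀ + (R/R₀ − 1)/α
T = 20 + (254/158 − 1)/0.0036 = 20 + (0.6076)/0.0036 = 189 °C

189 °C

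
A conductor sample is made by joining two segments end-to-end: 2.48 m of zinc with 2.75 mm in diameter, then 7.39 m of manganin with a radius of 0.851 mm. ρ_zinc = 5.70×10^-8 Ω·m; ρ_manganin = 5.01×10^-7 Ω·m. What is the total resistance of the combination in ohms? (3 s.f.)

1.65 Ω

Segment 1: A = π(d/2)² = π(1.3750e-03 m)² = 5.940e-06 m²
R₁ = ρL/A = (5.70×10^-8)(2.48)/(5.940e-06) = 0.0238 Ω
Segment 2: A = πr² = π(8.5100e-04 m)² = 2.275e-06 m²
R₂ = (5.01×10^-7)(7.39)/(2.275e-06) = 1.627 Ω
R = R₁ + R₂ = 1.65 Ω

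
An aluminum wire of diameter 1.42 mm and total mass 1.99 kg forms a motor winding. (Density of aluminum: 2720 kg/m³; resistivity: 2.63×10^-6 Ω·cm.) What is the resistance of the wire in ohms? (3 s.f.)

7.67 Ω

ρ = 2.63×10^-6 Ω·cm = 2.63×10^-8 Ω·m
A = π(d/2)² = π(7.1000e-04 m)² = 1.5837e-06 m²
L = m/(density·A) = 1.99/(2720×1.5837e-06) = 462 m
R = ρL/A = (2.63×10^-8)(462)/(1.5837e-06) = 7.67 Ω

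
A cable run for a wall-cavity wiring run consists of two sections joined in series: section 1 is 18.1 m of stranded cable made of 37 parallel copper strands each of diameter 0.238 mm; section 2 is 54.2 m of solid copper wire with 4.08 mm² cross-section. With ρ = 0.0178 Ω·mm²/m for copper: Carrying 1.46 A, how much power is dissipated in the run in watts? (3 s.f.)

ρ = 0.0178 Ω·mm²/m = 1.78×10^-8 Ω·m
Section 1: A_strand = π(1.1900e-04)² = 4.449e-08 m²; R₁ = ρL/(N·A_s) = (1.78×10^-8)(18.1)/(37×4.449e-08) = 0.1957 Ω
Section 2: A = 4.08 mm² = 4.080e-06 m²
R₂ = (1.78×10^-8)(54.2)/(4.080e-06) = 0.2365 Ω
R = R₁ + R₂ = 0.4322 Ω
P = I²R = (1.46)² × 0.4322 = 0.921 W

0.921 W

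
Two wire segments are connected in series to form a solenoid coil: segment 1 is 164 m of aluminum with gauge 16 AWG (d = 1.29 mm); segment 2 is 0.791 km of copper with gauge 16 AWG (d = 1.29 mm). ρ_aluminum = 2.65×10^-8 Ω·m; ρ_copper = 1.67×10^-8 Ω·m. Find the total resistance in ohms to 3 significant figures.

Segment 1: A = π(1.29/2 mm)² = π(6.4500e-04 m)² = 1.307e-06 m²
R₁ = ρL/A = (2.65×10^-8)(164)/(1.307e-06) = 3.325 Ω
R₂ = (1.67×10^-8)(791)/(1.307e-06) = 10.11 Ω
R = R₁ + R₂ = 13.4 Ω

13.4 Ω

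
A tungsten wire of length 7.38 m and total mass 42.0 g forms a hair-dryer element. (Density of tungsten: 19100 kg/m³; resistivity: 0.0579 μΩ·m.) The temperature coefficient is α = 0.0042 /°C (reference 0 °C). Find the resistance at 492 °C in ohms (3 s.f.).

ρ = 0.0579 μΩ·m = 5.79×10^-8 Ω·m
A = m/(density·L) = 0.042/(19100×7.38) = 2.9796e-07 m²
R = ρL/A = (5.79×10^-8)(7.38)/(2.9796e-07) = 1.434 Ω
R(492 °C) = 1.434 × (1 + 0.0042×492) = 4.40 Ω

4.40 Ω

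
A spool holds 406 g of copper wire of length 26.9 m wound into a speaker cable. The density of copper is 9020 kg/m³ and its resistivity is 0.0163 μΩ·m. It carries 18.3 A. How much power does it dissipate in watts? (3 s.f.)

87.8 W

ρ = 0.0163 μΩ·m = 1.63×10^-8 Ω·m
A = m/(density·L) = 0.406/(9020×26.9) = 1.6733e-06 m²
R = ρL/A = (1.63×10^-8)(26.9)/(1.6733e-06) = 0.262 Ω
P = I²R = (18.3)² × 0.262 = 87.8 W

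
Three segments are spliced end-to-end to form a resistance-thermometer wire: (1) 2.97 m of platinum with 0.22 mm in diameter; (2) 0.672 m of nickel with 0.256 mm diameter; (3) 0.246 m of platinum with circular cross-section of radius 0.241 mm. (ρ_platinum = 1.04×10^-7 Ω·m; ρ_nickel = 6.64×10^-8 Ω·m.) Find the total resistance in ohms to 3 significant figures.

Seg 1: A = π(d/2)² = π(1.1000e-04 m)² = 3.801e-08 m²
R_1 = (1.04×10^-7)(2.97)/(3.801e-08) = 8.126 Ω
Seg 2: A = π(d/2)² = π(1.2800e-04 m)² = 5.147e-08 m²
R_2 = (6.64×10^-8)(0.672)/(5.147e-08) = 0.8669 Ω
Seg 3: A = πr² = π(2.4100e-04 m)² = 1.825e-07 m²
R_3 = (1.04×10^-7)(0.246)/(1.825e-07) = 0.1402 Ω
R_total = R_1 + R_2 + R_3 = 9.13 Ω

9.13 Ω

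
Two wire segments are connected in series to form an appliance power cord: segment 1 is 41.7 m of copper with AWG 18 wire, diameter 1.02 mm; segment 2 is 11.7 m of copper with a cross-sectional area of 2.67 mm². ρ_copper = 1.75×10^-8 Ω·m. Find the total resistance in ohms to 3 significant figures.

Segment 1: A = π(1.02/2 mm)² = π(5.1000e-04 m)² = 8.171e-07 m²
R₁ = ρL/A = (1.75×10^-8)(41.7)/(8.171e-07) = 0.8931 Ω
Segment 2: A = 2.67 mm² = 2.670e-06 m²
R₂ = (1.75×10^-8)(11.7)/(2.670e-06) = 0.07669 Ω
R = R₁ + R₂ = 0.970 Ω

0.970 Ω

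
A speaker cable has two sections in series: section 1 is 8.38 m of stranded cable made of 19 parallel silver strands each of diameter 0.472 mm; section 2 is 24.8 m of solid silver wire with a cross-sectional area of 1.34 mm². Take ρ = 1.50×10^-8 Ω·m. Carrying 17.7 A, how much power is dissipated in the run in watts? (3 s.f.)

Section 1: A_strand = π(2.3600e-04)² = 1.750e-07 m²; R₁ = ρL/(N·A_s) = (1.50×10^-8)(8.38)/(19×1.750e-07) = 0.03781 Ω
Section 2: A = 1.34 mm² = 1.340e-06 m²
R₂ = (1.50×10^-8)(24.8)/(1.340e-06) = 0.2776 Ω
R = R₁ + R₂ = 0.3154 Ω
P = I²R = (17.7)² × 0.3154 = 98.8 W

98.8 W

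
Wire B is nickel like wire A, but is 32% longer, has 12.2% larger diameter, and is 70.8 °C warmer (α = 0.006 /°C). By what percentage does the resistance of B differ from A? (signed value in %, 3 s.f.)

R ∝ ρL/d² with ρ ∝ (1+αΔT), so R_B/R_A = (1 + 32/100) × (1 + 12.2/100)⁻² × (1 + 0.006×70.8)
= 1.32 × 0.7944 × 1.425 = 1.494
(R_B − R_A)/R_A = 1.494 − 1 = 49.4%

49.4%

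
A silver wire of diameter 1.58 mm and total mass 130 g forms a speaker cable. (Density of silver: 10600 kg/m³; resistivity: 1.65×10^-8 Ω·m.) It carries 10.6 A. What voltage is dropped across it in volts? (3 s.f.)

A = π(d/2)² = π(7.9000e-04 m)² = 1.9607e-06 m²
L = m/(density·A) = 0.13/(10600×1.9607e-06) = 6.255 m
R = ρL/A = (1.65×10^-8)(6.255)/(1.9607e-06) = 0.05264 Ω
V = IR = 10.6 × 0.05264 = 0.558 V

0.558 V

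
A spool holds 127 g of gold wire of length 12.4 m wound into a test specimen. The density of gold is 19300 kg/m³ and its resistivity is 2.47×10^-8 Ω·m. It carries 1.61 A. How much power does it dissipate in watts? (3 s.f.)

A = m/(density·L) = 0.127/(19300×12.4) = 5.3067e-07 m²
R = ρL/A = (2.47×10^-8)(12.4)/(5.3067e-07) = 0.5772 Ω
P = I²R = (1.61)² × 0.5772 = 1.50 W

1.50 W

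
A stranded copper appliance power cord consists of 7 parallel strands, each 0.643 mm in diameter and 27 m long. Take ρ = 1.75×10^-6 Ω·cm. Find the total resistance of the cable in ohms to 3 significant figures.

ρ = 1.75×10^-6 Ω·cm = 1.75×10^-8 Ω·m
A_strand = π(3.2150e-04 m)² = 3.247e-07 m²
R_strand = ρL/A = (1.75×10^-8)(27)/(3.247e-07) = 1.455 Ω
R_total = R_strand/N = 1.455/7 = 0.208 Ω

0.208 Ω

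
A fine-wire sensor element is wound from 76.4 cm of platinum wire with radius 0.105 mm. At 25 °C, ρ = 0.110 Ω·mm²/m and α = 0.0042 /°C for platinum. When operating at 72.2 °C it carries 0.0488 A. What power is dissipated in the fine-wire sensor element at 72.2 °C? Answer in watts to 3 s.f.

ρ = 0.110 Ω·mm²/m = 1.10×10^-7 Ω·m
A = πr² = π(1.0500e-04 m)² = 3.464e-08 m²
R₍25₎ = ρL/A = (1.10×10^-7)(0.764)/(3.464e-08) = 2.426 Ω
R₍72.2₎ = R₍25₎(1 + αΔT) = 2.426 × (1 + 0.0042×47.2) = 2.907 Ω
P = I²R = (0.0488)² × 2.907 = 0.00692 W

0.00692 W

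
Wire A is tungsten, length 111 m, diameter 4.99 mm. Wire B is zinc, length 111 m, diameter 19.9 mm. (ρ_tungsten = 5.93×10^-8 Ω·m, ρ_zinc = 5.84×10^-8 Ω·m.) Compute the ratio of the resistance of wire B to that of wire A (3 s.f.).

R ∝ ρL/d², so R_B/R_A = (ρ_B/ρ_A) × (d_A/d_B)²
= (5.84×10^-8/5.93×10^-8) × (4.99/19.9)² = 0.0619

0.0619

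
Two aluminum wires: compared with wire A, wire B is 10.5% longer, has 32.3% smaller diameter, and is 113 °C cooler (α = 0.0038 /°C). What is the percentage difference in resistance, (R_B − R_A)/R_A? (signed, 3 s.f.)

37.6%

R ∝ ρL/d² with ρ ∝ (1+αΔT), so R_B/R_A = (1 + 10.5/100) × (1 − 32.3/100)⁻² × (1 − 0.0038×113)
= 1.105 × 2.182 × 0.5706 = 1.376
(R_B − R_A)/R_A = 1.376 − 1 = 37.6%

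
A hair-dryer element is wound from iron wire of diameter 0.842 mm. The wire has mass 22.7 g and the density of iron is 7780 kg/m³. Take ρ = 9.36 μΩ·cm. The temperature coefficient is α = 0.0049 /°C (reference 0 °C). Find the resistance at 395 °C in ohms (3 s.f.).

2.59 Ω

ρ = 9.36 μΩ·cm = 9.36×10^-8 Ω·m
A = π(d/2)² = π(4.2100e-04 m)² = 5.5682e-07 m²
L = m/(density·A) = 0.0227/(7780×5.5682e-07) = 5.24 m
R = ρL/A = (9.36×10^-8)(5.24)/(5.5682e-07) = 0.8808 Ω
R(395 °C) = 0.8808 × (1 + 0.0049×395) = 2.59 Ω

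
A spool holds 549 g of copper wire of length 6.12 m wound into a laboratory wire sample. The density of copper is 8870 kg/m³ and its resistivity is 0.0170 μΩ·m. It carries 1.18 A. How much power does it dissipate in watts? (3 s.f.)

ρ = 0.0170 μΩ·m = 1.70×10^-8 Ω·m
A = m/(density·L) = 0.549/(8870×6.12) = 1.0113e-05 m²
R = ρL/A = (1.70×10^-8)(6.12)/(1.0113e-05) = 0.01029 Ω
P = I²R = (1.18)² × 0.01029 = 0.0143 W

0.0143 W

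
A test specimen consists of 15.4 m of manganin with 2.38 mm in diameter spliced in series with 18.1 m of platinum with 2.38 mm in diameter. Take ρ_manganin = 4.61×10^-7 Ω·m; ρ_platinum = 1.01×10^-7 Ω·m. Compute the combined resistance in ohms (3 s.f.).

Segment 1: A = π(d/2)² = π(1.1900e-03 m)² = 4.449e-06 m²
R₁ = ρL/A = (4.61×10^-7)(15.4)/(4.449e-06) = 1.596 Ω
R₂ = (1.01×10^-7)(18.1)/(4.449e-06) = 0.4109 Ω
R = R₁ + R₂ = 2.01 Ω

2.01 Ω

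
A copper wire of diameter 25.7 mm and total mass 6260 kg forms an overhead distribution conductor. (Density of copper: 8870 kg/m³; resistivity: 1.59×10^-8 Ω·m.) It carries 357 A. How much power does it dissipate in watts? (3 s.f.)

5310 W

A = π(d/2)² = π(1.2850e-02 m)² = 5.1875e-04 m²
L = m/(density·A) = 6260/(8870×5.1875e-04) = 1360 m
R = ρL/A = (1.59×10^-8)(1360)/(5.1875e-04) = 0.0417 Ω
P = I²R = (357)² × 0.0417 = 5310 W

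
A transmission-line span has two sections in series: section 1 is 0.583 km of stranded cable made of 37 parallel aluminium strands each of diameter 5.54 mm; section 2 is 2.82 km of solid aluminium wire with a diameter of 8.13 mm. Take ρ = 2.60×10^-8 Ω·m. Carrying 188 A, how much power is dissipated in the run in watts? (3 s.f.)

Section 1: A_strand = π(2.7700e-03)² = 2.411e-05 m²; R₁ = ρL/(N·A_s) = (2.60×10^-8)(583)/(37×2.411e-05) = 0.017 Ω
Section 2: A = π(d/2)² = π(4.0650e-03 m)² = 5.191e-05 m²
R₂ = (2.60×10^-8)(2820)/(5.191e-05) = 1.412 Ω
R = R₁ + R₂ = 1.429 Ω
P = I²R = (188)² × 1.429 = 50500 W

50500 W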